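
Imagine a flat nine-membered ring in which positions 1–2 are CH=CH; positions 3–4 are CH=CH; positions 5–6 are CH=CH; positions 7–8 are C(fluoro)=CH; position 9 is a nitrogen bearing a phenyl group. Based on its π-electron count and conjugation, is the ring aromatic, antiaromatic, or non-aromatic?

Aromatic

Every ring atom contributes a p orbital perpendicular to the ring (every atom in a ring double bond is sp² and brings one electron to the p orbital; the pyrrole-type nitrogen donates its lone pair from the p orbital), so the π system is cyclic and fully conjugated.
Adding the contributions, 4 × 2 = 8 from the double-bond units + 2 from the N(phenyl) atom = 10.
That gives a 4n+2 count (10, n = 2).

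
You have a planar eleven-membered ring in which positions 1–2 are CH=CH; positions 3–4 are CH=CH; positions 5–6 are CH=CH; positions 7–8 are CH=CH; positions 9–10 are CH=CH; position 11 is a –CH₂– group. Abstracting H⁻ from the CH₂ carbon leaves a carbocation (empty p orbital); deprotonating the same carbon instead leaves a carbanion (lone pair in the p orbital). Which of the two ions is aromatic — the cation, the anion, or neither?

The cation

In both ions every ring atom is sp² and contributes a p orbital, so both rings are fully conjugated.
Cation: 5 × 2 + 0 = 10 π electrons → 4(2)+2, aromatic.
Anion: 5 × 2 + 2 = 12 π electrons → 4(3), antiaromatic.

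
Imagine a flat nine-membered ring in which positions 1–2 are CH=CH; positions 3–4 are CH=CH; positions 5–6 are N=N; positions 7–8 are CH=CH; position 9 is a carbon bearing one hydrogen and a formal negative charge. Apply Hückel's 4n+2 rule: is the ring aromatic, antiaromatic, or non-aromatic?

Aromatic

All ring atoms are sp² and supply a p orbital to the ring (each doubly-bonded ring atom is sp² with one p-orbital electron; each sp² =N– keeps its lone pair in-plane and puts one electron into the π system; the carbanion's lone pair occupies the p orbital); the conjugation is uninterrupted.
Counting π electrons: 4 × 2 = 8 from the double-bond units + 2 from the CH(-) atom = 10.
With 10 π electrons (n = 2), the Hückel 4n+2 condition holds.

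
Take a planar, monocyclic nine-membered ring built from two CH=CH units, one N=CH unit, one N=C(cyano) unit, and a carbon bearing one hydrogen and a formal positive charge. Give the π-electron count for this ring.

8

Check conjugation: every atom in a ring double bond is sp² and brings one electron to the p orbital; each sp² =N– keeps its lone pair in-plane and puts one electron into the π system; the carbocation has an empty p orbital — every position has a p orbital, so the cyclic π system is continuous.
Adding the contributions, 4 × 2 = 8 from the double-bond units + 0 from the CH(+) atom = 8.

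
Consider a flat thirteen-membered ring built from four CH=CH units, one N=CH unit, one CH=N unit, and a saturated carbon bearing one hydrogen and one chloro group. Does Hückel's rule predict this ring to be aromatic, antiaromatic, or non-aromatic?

Non-aromatic

The CH(chloro) position has four σ bonds — that saturated carbon is sp³ and has no p orbital in the ring π system — so the cyclic conjugation is interrupted.
Broken conjugation rules out both aromaticity and antiaromaticity.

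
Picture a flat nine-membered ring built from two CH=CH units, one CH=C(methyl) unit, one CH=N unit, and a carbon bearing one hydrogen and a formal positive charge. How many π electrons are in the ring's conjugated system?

All ring atoms are sp² and supply a p orbital to the ring (each doubly-bonded ring atom is sp² with one p-orbital electron; each =N– nitrogen is pyridine-type (lone pair in the sp² plane, one electron in the p orbital); the carbocation has an empty p orbital); the conjugation is uninterrupted.
π-electron count: 4 × 2 = 8 from the double-bond units + 0 from the CH(+) atom = 8.

8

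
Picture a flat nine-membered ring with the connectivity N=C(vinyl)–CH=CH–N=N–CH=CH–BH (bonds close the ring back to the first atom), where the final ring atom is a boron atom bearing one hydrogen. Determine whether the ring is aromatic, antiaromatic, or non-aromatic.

Antiaromatic

All ring atoms are sp² and supply a p orbital to the ring (the double-bond atoms are sp², each contributing one p electron; each sp² =N– keeps its lone pair in-plane and puts one electron into the π system; the boron has an empty p orbital); the conjugation is uninterrupted.
π-electron count: 4 × 2 = 8 from the double-bond units + 0 from the BH atom = 8.
A 4n π count (8, n = 2) in a planar conjugated ring means antiaromatic.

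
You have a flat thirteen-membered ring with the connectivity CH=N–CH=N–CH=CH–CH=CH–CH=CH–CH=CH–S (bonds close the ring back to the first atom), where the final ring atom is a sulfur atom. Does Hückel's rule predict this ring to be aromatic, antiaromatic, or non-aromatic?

Every ring atom contributes a p orbital perpendicular to the ring (each doubly-bonded ring atom is sp² with one p-orbital electron; the doubly-bonded nitrogens are pyridine-type — their lone pairs lie in the ring plane, leaving one electron in the p orbital; the sulfur donates one lone pair from its p orbital), so the π system is cyclic and fully conjugated.
π-electron count: 6 × 2 = 12 from the double-bond units + 2 from the S atom = 14.
That gives a 4n+2 count (14, n = 3).

Aromatic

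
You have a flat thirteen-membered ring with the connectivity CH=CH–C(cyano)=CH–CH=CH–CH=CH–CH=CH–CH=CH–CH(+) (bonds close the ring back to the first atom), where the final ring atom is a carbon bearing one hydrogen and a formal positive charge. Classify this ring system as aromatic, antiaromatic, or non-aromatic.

Antiaromatic

All ring atoms are sp² and supply a p orbital to the ring (the double-bond atoms are sp², each contributing one p electron; the carbocation has an empty p orbital); the conjugation is uninterrupted.
Counting π electrons: 6 × 2 = 12 from the double-bond units + 0 from the CH(+) atom = 12.
12 is a 4n count (n = 3), so the planar conjugated ring is antiaromatic.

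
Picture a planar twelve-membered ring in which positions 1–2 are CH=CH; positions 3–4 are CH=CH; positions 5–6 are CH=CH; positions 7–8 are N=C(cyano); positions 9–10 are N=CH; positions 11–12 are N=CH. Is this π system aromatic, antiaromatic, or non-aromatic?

Check conjugation: the double-bond atoms are sp², each contributing one p electron; each =N– nitrogen is pyridine-type (lone pair in the sp² plane, one electron in the p orbital) — every position has a p orbital, so the cyclic π system is continuous.
Tallying contributions gives 6 × 2 = 12 from the 6 double-bond units.
With 12 = 4·3 π electrons, Hückel's rule classifies the planar ring as antiaromatic.

Antiaromatic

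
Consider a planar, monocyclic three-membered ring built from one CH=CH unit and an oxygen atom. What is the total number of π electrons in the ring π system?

The p orbitals form a continuous loop: the double-bond atoms are sp², each contributing one p electron; the oxygen donates one lone pair from its p orbital. The ring is fully conjugated.
π-electron count: 1 × 2 = 2 from the double-bond unit + 2 from the O atom = 4.
(This ring is oxirene.)

4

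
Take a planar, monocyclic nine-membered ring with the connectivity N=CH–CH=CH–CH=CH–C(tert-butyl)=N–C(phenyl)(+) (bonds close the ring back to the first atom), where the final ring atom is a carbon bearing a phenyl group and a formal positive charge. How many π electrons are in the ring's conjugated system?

8

All ring atoms are sp² and supply a p orbital to the ring (the double-bond atoms are sp², each contributing one p electron; each sp² =N– keeps its lone pair in-plane and puts one electron into the π system; the carbocation has an empty p orbital); the conjugation is uninterrupted.
Counting π electrons: 4 × 2 = 8 from the double-bond units + 0 from the C(phenyl)(+) atom = 8.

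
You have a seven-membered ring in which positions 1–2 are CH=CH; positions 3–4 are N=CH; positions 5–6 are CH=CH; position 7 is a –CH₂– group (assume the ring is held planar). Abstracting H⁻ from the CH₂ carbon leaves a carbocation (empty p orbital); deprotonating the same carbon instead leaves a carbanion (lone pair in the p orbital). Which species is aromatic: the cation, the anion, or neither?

Once that carbon is sp², every ring atom has a p orbital and both ions are fully conjugated.
Cation: 3 × 2 + 0 = 6 π electrons → 4(1)+2, aromatic.
Anion: 3 × 2 + 2 = 8 π electrons → 4(2), antiaromatic.

The cation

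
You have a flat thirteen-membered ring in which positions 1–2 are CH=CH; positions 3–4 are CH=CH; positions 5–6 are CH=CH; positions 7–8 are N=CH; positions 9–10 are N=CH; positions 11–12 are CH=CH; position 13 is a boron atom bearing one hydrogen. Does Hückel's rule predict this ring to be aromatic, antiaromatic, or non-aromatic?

The p orbitals form a continuous loop: the double-bond atoms are sp², each contributing one p electron; each =N– nitrogen is pyridine-type (lone pair in the sp² plane, one electron in the p orbital); the boron has an empty p orbital. The ring is fully conjugated.
π-electron count: 6 × 2 = 12 from the double-bond units + 0 from the BH atom = 12.
A 4n π count (12, n = 3) in a planar conjugated ring means antiaromatic.

Antiaromatic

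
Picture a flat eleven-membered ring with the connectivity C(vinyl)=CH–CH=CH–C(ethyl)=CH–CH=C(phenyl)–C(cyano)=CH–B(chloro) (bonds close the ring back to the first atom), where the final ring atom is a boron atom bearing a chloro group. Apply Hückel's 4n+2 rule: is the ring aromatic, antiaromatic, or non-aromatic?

All ring atoms are sp² and supply a p orbital to the ring (each doubly-bonded ring atom is sp² with one p-orbital electron; the boron has an empty p orbital); the conjugation is uninterrupted.
Counting π electrons: 5 × 2 = 10 from the double-bond units + 0 from the B(chloro) atom = 10.
With 10 π electrons (n = 2), the Hückel 4n+2 condition holds.

Aromatic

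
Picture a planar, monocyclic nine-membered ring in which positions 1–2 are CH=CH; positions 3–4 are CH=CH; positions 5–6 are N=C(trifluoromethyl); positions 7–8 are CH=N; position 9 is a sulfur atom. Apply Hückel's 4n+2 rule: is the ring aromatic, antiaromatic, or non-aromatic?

Aromatic

All ring atoms are sp² and supply a p orbital to the ring (every atom in a ring double bond is sp² and brings one electron to the p orbital; the doubly-bonded nitrogens are pyridine-type — their lone pairs lie in the ring plane, leaving one electron in the p orbital; the sulfur donates one lone pair from its p orbital); the conjugation is uninterrupted.
Counting π electrons: 4 × 2 = 8 from the double-bond units + 2 from the S atom = 10.
With 10 π electrons (n = 2), the Hückel 4n+2 condition holds.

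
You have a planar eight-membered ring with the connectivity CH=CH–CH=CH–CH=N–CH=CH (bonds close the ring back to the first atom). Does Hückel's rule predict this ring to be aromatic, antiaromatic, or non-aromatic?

Every ring atom contributes a p orbital perpendicular to the ring (the double-bond atoms are sp², each contributing one p electron; each sp² =N– keeps its lone pair in-plane and puts one electron into the π system), so the π system is cyclic and fully conjugated.
π-electron count: 4 × 2 = 8 from the 4 double-bond units.
8 = 4(2); a planar, fully conjugated 4n system is antiaromatic.

Antiaromatic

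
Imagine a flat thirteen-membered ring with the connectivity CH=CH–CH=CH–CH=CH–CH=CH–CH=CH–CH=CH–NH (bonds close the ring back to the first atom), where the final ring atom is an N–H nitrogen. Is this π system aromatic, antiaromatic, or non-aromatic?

Check conjugation: the double-bond atoms are sp², each contributing one p electron; the pyrrole-type nitrogen donates its lone pair from the p orbital — every position has a p orbital, so the cyclic π system is continuous.
Tallying contributions gives 6 × 2 = 12 from the double-bond units + 2 from the NH atom = 14.
14 = 4(3) + 2, which satisfies Hückel's 4n+2 rule.

Aromatic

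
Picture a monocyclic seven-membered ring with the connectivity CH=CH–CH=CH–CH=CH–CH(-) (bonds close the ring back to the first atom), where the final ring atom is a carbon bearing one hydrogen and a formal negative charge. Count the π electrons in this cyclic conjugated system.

8

The p orbitals form a continuous loop: the double-bond atoms are sp², each contributing one p electron; the carbanion's lone pair occupies the p orbital. The ring is fully conjugated.
Counting π electrons: 3 × 2 = 6 from the double-bond units + 2 from the CH(-) atom = 8.
(The species described is the cycloheptatrienyl anion.)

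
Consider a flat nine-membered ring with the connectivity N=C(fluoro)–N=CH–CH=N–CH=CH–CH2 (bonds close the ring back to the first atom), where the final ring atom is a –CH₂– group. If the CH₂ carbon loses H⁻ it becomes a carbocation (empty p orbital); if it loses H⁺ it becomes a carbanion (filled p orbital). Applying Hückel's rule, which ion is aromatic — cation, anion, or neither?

Both ions have a continuous loop of p orbitals — each ring atom is sp².
Cation: 4 × 2 + 0 = 8 π electrons → 4(2), antiaromatic.
Anion: 4 × 2 + 2 = 10 π electrons → 4(2)+2, aromatic.

The anion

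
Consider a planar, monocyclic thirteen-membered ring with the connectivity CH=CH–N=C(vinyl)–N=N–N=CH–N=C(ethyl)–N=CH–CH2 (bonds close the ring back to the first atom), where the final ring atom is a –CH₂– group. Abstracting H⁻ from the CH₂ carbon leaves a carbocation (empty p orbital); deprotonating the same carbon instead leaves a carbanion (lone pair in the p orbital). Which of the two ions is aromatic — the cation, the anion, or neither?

In either ion the ring is fully conjugated: every atom, including the new sp² carbon, supplies a p orbital.
Cation: 6 × 2 + 0 = 12 π electrons → 4(3), antiaromatic.
Anion: 6 × 2 + 2 = 14 π electrons → 4(3)+2, aromatic.

The anion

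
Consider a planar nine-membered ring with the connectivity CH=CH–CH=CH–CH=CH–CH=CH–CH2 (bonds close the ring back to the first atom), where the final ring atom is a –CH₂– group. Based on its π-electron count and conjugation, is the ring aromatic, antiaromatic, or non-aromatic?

The CH2 position has four σ bonds — the tetrahedral CH₂ carbon is sp³ and has no p orbital in the ring π system — so the cyclic conjugation is interrupted.
Broken conjugation rules out both aromaticity and antiaromaticity.

Non-aromatic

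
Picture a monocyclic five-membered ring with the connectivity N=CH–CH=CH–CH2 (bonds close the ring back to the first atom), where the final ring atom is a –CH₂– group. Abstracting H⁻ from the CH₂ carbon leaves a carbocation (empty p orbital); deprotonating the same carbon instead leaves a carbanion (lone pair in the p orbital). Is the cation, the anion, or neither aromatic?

Both ions have a continuous loop of p orbitals — each ring atom is sp².
Cation: 2 × 2 + 0 = 4 π electrons → 4(1), antiaromatic.
Anion: 2 × 2 + 2 = 6 π electrons → 4(1)+2, aromatic.

The anion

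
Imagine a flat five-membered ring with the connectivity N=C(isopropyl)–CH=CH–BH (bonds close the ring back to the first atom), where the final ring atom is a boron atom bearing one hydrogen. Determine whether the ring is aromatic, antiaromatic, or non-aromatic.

Antiaromatic

Every ring atom contributes a p orbital perpendicular to the ring (every atom in a ring double bond is sp² and brings one electron to the p orbital; each sp² =N– keeps its lone pair in-plane and puts one electron into the π system; the boron has an empty p orbital), so the π system is cyclic and fully conjugated.
Tallying contributions gives 2 × 2 = 4 from the double-bond units + 0 from the BH atom = 4.
4 = 4(1); a planar, fully conjugated 4n system is antiaromatic.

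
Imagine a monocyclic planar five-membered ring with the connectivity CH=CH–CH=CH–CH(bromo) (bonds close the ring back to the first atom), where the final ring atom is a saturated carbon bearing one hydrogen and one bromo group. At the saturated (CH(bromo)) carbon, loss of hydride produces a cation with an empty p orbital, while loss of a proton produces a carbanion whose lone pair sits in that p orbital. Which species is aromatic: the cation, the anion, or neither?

In both ions every ring atom is sp² and contributes a p orbital, so both rings are fully conjugated.
Cation: 2 × 2 + 0 = 4 π electrons → 4(1), antiaromatic.
Anion: 2 × 2 + 2 = 6 π electrons → 4(1)+2, aromatic.

The anion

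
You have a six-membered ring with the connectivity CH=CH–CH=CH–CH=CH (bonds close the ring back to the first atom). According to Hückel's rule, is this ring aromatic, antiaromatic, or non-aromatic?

The p orbitals form a continuous loop: every atom in a ring double bond is sp² and brings one electron to the p orbital. The ring is fully conjugated.
Adding the contributions, 3 × 2 = 6 from the 3 double-bond units.
Since 6 = 4·1 + 2, the ring meets the 4n+2 criterion.
This is benzene.

Aromatic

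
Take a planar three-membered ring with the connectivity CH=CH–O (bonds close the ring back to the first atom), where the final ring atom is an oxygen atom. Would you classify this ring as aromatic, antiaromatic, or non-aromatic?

The p orbitals form a continuous loop: the double-bond atoms are sp², each contributing one p electron; the oxygen donates one lone pair from its p orbital. The ring is fully conjugated.
Counting π electrons: 1 × 2 = 2 from the double-bond unit + 2 from the O atom = 4.
With 4 = 4·1 π electrons, Hückel's rule classifies the planar ring as antiaromatic.
(The species described is oxirene.)

Antiaromatic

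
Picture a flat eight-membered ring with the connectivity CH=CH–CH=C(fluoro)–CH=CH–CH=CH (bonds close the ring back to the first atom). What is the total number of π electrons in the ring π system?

Every ring atom contributes a p orbital perpendicular to the ring (every atom in a ring double bond is sp² and brings one electron to the p orbital), so the π system is cyclic and fully conjugated.
Counting π electrons: 4 × 2 = 8 from the 4 double-bond units.

8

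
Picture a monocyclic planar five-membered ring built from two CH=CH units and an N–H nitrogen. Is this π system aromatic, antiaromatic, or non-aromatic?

Check conjugation: the double-bond atoms are sp², each contributing one p electron; the pyrrole-type nitrogen donates its lone pair from the p orbital — every position has a p orbital, so the cyclic π system is continuous.
Tallying contributions gives 2 × 2 = 4 from the double-bond units + 2 from the NH atom = 6.
6 = 4(1) + 2, which satisfies Hückel's 4n+2 rule.
This is pyrrole.

Aromatic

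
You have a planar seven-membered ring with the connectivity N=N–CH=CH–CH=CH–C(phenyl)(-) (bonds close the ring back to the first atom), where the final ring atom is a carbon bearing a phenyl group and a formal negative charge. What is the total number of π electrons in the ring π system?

Check conjugation: each doubly-bonded ring atom is sp² with one p-orbital electron; each =N– nitrogen is pyridine-type (lone pair in the sp² plane, one electron in the p orbital); the carbanion's lone pair occupies the p orbital — every position has a p orbital, so the cyclic π system is continuous.
Tallying contributions gives 3 × 2 = 6 from the double-bond units + 2 from the C(phenyl)(-) atom = 8.

8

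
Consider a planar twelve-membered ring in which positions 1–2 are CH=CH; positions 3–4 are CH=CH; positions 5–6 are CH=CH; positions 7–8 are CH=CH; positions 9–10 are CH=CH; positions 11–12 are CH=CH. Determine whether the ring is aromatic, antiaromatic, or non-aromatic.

Every ring atom contributes a p orbital perpendicular to the ring (the double-bond atoms are sp², each contributing one p electron), so the π system is cyclic and fully conjugated.
Counting π electrons: 6 × 2 = 12 from the 6 double-bond units.
With 12 = 4·3 π electrons, Hückel's rule classifies the planar ring as antiaromatic.

Antiaromatic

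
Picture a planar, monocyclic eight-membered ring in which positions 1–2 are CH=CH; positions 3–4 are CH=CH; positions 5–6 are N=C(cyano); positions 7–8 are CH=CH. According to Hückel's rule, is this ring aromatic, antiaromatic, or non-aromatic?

The p orbitals form a continuous loop: each doubly-bonded ring atom is sp² with one p-orbital electron; the doubly-bonded nitrogens are pyridine-type — their lone pairs lie in the ring plane, leaving one electron in the p orbital. The ring is fully conjugated.
π-electron count: 4 × 2 = 8 from the 4 double-bond units.
With 8 = 4·2 π electrons, Hückel's rule classifies the planar ring as antiaromatic.

Antiaromatic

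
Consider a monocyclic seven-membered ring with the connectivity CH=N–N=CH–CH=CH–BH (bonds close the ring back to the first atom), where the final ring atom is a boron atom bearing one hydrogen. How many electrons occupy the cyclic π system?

6

All ring atoms are sp² and supply a p orbital to the ring (every atom in a ring double bond is sp² and brings one electron to the p orbital; each sp² =N– keeps its lone pair in-plane and puts one electron into the π system; the boron has an empty p orbital); the conjugation is uninterrupted.
Tallying contributions gives 3 × 2 = 6 from the double-bond units + 0 from the BH atom = 6.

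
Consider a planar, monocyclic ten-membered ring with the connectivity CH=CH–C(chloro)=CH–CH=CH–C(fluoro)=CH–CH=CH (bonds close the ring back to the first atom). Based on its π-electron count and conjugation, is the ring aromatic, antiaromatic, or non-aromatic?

Aromatic

Check conjugation: every atom in a ring double bond is sp² and brings one electron to the p orbital — every position has a p orbital, so the cyclic π system is continuous.
Counting π electrons: 5 × 2 = 10 from the 5 double-bond units.
That gives a 4n+2 count (10, n = 2).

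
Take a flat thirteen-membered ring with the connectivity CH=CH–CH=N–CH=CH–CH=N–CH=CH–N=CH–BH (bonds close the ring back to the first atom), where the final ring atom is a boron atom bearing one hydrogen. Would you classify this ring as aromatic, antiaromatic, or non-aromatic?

Antiaromatic

Check conjugation: the double-bond atoms are sp², each contributing one p electron; each sp² =N– keeps its lone pair in-plane and puts one electron into the π system; the boron has an empty p orbital — every position has a p orbital, so the cyclic π system is continuous.
Counting π electrons: 6 × 2 = 12 from the double-bond units + 0 from the BH atom = 12.
12 is a 4n count (n = 3), so the planar conjugated ring is antiaromatic.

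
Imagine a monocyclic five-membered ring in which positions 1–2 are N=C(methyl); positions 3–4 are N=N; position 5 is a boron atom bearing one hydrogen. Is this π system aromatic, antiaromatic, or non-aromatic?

Antiaromatic

Every ring atom contributes a p orbital perpendicular to the ring (the double-bond atoms are sp², each contributing one p electron; the doubly-bonded nitrogens are pyridine-type — their lone pairs lie in the ring plane, leaving one electron in the p orbital; the boron has an empty p orbital), so the π system is cyclic and fully conjugated.
Tallying contributions gives 2 × 2 = 4 from the double-bond units + 0 from the BH atom = 4.
4 = 4(1); a planar, fully conjugated 4n system is antiaromatic.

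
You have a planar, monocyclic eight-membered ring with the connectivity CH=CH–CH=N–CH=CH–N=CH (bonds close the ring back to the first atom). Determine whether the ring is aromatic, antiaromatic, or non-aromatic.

All ring atoms are sp² and supply a p orbital to the ring (every atom in a ring double bond is sp² and brings one electron to the p orbital; each =N– nitrogen is pyridine-type (lone pair in the sp² plane, one electron in the p orbital)); the conjugation is uninterrupted.
Tallying contributions gives 4 × 2 = 8 from the 4 double-bond units.
A 4n π count (8, n = 2) in a planar conjugated ring means antiaromatic.

Antiaromatic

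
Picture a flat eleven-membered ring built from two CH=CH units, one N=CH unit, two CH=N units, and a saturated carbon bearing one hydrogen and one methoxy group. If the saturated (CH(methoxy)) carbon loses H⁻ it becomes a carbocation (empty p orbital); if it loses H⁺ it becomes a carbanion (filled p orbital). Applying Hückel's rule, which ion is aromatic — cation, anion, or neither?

Both ions have a continuous loop of p orbitals — each ring atom is sp².
Cation: 5 × 2 + 0 = 10 π electrons → 4(2)+2, aromatic.
Anion: 5 × 2 + 2 = 12 π electrons → 4(3), antiaromatic.

The cation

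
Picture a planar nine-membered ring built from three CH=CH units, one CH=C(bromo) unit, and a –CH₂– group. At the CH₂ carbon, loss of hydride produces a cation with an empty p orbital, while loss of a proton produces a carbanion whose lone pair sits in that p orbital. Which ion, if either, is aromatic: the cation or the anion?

In either ion the ring is fully conjugated: every atom, including the new sp² carbon, supplies a p orbital.
Cation: 4 × 2 + 0 = 8 π electrons → 4(2), antiaromatic.
Anion: 4 × 2 + 2 = 10 π electrons → 4(2)+2, aromatic.

The anion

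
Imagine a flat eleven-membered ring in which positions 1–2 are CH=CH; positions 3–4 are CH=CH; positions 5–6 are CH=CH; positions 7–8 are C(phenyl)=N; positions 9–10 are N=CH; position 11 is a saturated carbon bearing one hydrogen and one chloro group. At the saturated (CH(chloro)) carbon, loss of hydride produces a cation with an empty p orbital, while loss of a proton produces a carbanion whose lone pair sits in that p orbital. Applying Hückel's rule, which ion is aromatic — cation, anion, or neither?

Once that carbon is sp², every ring atom has a p orbital and both ions are fully conjugated.
Cation: 5 × 2 + 0 = 10 π electrons → 4(2)+2, aromatic.
Anion: 5 × 2 + 2 = 12 π electrons → 4(3), antiaromatic.

The cation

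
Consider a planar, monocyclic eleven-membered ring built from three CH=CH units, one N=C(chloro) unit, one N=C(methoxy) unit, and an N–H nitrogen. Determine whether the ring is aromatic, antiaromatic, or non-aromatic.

Antiaromatic

Every ring atom contributes a p orbital perpendicular to the ring (every atom in a ring double bond is sp² and brings one electron to the p orbital; the doubly-bonded nitrogens are pyridine-type — their lone pairs lie in the ring plane, leaving one electron in the p orbital; the pyrrole-type nitrogen donates its lone pair from the p orbital), so the π system is cyclic and fully conjugated.
Adding the contributions, 5 × 2 = 10 from the double-bond units + 2 from the NH atom = 12.
With 12 = 4·3 π electrons, Hückel's rule classifies the planar ring as antiaromatic.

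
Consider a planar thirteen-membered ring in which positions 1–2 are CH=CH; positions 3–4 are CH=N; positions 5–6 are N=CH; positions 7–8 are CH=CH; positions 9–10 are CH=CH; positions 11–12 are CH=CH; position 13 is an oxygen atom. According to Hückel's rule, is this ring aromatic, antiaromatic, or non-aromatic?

Aromatic

Every ring atom contributes a p orbital perpendicular to the ring (each doubly-bonded ring atom is sp² with one p-orbital electron; the doubly-bonded nitrogens are pyridine-type — their lone pairs lie in the ring plane, leaving one electron in the p orbital; the oxygen donates one lone pair from its p orbital), so the π system is cyclic and fully conjugated.
Adding the contributions, 6 × 2 = 12 from the double-bond units + 2 from the O atom = 14.
Since 14 = 4·3 + 2, the ring meets the 4n+2 criterion.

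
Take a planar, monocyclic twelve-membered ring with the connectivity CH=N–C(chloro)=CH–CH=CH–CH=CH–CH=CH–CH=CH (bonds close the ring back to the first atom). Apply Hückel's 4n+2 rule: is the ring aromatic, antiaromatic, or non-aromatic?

Antiaromatic

Check conjugation: every atom in a ring double bond is sp² and brings one electron to the p orbital; each sp² =N– keeps its lone pair in-plane and puts one electron into the π system — every position has a p orbital, so the cyclic π system is continuous.
Counting π electrons: 6 × 2 = 12 from the 6 double-bond units.
A 4n π count (12, n = 3) in a planar conjugated ring means antiaromatic.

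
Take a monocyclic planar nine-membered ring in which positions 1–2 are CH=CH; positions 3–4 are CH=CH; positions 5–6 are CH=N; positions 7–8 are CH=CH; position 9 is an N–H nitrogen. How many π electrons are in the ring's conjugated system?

10

The p orbitals form a continuous loop: each doubly-bonded ring atom is sp² with one p-orbital electron; each =N– nitrogen is pyridine-type (lone pair in the sp² plane, one electron in the p orbital); the pyrrole-type nitrogen donates its lone pair from the p orbital. The ring is fully conjugated.
Adding the contributions, 4 × 2 = 8 from the double-bond units + 2 from the NH atom = 10.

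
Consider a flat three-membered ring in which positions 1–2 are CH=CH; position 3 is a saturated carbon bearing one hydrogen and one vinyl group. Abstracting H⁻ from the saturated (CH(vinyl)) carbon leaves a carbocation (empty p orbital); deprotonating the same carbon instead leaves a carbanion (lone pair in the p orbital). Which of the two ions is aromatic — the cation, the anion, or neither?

The cation

Both ions have a continuous loop of p orbitals — each ring atom is sp².
Cation: 1 × 2 + 0 = 2 π electrons → 4(0)+2, aromatic.
Anion: 1 × 2 + 2 = 4 π electrons → 4(1), antiaromatic.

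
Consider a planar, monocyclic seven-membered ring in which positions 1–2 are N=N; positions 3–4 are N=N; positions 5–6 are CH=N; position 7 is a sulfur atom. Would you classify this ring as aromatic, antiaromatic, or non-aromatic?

Antiaromatic

The p orbitals form a continuous loop: each doubly-bonded ring atom is sp² with one p-orbital electron; the doubly-bonded nitrogens are pyridine-type — their lone pairs lie in the ring plane, leaving one electron in the p orbital; the sulfur donates one lone pair from its p orbital. The ring is fully conjugated.
Adding the contributions, 3 × 2 = 6 from the double-bond units + 2 from the S atom = 8.
8 = 4(2); a planar, fully conjugated 4n system is antiaromatic.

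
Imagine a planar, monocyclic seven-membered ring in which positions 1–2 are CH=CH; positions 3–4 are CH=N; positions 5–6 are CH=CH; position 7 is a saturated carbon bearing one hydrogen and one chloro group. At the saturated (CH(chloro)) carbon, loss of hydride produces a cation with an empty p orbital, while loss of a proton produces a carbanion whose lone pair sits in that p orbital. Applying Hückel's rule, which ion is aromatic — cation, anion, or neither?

Both ions have a continuous loop of p orbitals — each ring atom is sp².
Cation: 3 × 2 + 0 = 6 π electrons → 4(1)+2, aromatic.
Anion: 3 × 2 + 2 = 8 π electrons → 4(2), antiaromatic.

The cation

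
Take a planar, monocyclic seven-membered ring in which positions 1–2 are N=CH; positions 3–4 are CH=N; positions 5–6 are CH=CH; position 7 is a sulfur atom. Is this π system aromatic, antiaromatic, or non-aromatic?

Every ring atom contributes a p orbital perpendicular to the ring (the double-bond atoms are sp², each contributing one p electron; each =N– nitrogen is pyridine-type (lone pair in the sp² plane, one electron in the p orbital); the sulfur donates one lone pair from its p orbital), so the π system is cyclic and fully conjugated.
Tallying contributions gives 3 × 2 = 6 from the double-bond units + 2 from the S atom = 8.
A 4n π count (8, n = 2) in a planar conjugated ring means antiaromatic.

Antiaromatic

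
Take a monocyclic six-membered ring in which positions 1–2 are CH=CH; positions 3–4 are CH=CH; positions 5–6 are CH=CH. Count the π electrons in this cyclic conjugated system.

All ring atoms are sp² and supply a p orbital to the ring (every atom in a ring double bond is sp² and brings one electron to the p orbital); the conjugation is uninterrupted.
Tallying contributions gives 3 × 2 = 6 from the 3 double-bond units.
(The species described is benzene.)

6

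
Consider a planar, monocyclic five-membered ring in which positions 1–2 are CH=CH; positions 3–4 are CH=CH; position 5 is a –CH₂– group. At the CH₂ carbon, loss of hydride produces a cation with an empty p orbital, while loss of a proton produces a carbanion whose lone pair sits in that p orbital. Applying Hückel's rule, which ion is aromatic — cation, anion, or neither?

Both ions have a continuous loop of p orbitals — each ring atom is sp².
Cation: 2 × 2 + 0 = 4 π electrons → 4(1), antiaromatic.
Anion: 2 × 2 + 2 = 6 π electrons → 4(1)+2, aromatic.

The anion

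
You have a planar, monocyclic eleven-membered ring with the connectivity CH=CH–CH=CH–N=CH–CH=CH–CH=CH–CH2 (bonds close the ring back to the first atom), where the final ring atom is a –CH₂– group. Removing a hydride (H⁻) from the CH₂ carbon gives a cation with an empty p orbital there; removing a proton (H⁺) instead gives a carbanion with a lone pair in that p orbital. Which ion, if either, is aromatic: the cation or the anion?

Both ions have a continuous loop of p orbitals — each ring atom is sp².
Cation: 5 × 2 + 0 = 10 π electrons → 4(2)+2, aromatic.
Anion: 5 × 2 + 2 = 12 π electrons → 4(3), antiaromatic.

The cation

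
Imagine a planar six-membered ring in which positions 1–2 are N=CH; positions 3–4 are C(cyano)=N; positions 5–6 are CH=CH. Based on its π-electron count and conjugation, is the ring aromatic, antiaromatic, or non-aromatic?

Aromatic

Check conjugation: the double-bond atoms are sp², each contributing one p electron; each sp² =N– keeps its lone pair in-plane and puts one electron into the π system — every position has a p orbital, so the cyclic π system is continuous.
Tallying contributions gives 3 × 2 = 6 from the 3 double-bond units.
Since 6 = 4·1 + 2, the ring meets the 4n+2 criterion.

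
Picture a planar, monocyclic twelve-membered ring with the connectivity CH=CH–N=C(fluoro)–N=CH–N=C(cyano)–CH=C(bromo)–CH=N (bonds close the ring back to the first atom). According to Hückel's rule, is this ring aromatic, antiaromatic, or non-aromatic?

Antiaromatic

All ring atoms are sp² and supply a p orbital to the ring (the double-bond atoms are sp², each contributing one p electron; each sp² =N– keeps its lone pair in-plane and puts one electron into the π system); the conjugation is uninterrupted.
π-electron count: 6 × 2 = 12 from the 6 double-bond units.
With 12 = 4·3 π electrons, Hückel's rule classifies the planar ring as antiaromatic.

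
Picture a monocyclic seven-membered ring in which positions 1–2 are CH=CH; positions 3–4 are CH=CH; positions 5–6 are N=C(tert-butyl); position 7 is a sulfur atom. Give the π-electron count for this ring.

8

The p orbitals form a continuous loop: the double-bond atoms are sp², each contributing one p electron; each sp² =N– keeps its lone pair in-plane and puts one electron into the π system; the sulfur donates one lone pair from its p orbital. The ring is fully conjugated.
π-electron count: 3 × 2 = 6 from the double-bond units + 2 from the S atom = 8.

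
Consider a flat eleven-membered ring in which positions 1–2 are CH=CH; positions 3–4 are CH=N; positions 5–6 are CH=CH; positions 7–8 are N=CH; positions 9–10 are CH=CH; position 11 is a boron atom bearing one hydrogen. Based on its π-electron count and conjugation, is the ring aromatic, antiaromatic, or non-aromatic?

Every ring atom contributes a p orbital perpendicular to the ring (every atom in a ring double bond is sp² and brings one electron to the p orbital; each =N– nitrogen is pyridine-type (lone pair in the sp² plane, one electron in the p orbital); the boron has an empty p orbital), so the π system is cyclic and fully conjugated.
π-electron count: 5 × 2 = 10 from the double-bond units + 0 from the BH atom = 10.
That gives a 4n+2 count (10, n = 2).

Aromatic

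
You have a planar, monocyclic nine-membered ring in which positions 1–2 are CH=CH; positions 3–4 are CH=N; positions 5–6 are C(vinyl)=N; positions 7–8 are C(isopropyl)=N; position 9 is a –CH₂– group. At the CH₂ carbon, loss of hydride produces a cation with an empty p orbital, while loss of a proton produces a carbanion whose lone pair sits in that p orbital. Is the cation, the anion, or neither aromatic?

In both ions every ring atom is sp² and contributes a p orbital, so both rings are fully conjugated.
Cation: 4 × 2 + 0 = 8 π electrons → 4(2), antiaromatic.
Anion: 4 × 2 + 2 = 10 π electrons → 4(2)+2, aromatic.

The anion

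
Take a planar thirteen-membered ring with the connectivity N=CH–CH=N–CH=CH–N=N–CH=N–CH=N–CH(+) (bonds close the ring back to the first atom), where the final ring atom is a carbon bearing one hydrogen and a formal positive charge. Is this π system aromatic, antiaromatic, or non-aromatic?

Antiaromatic

Check conjugation: the double-bond atoms are sp², each contributing one p electron; each =N– nitrogen is pyridine-type (lone pair in the sp² plane, one electron in the p orbital); the carbocation has an empty p orbital — every position has a p orbital, so the cyclic π system is continuous.
Tallying contributions gives 6 × 2 = 12 from the double-bond units + 0 from the CH(+) atom = 12.
With 12 = 4·3 π electrons, Hückel's rule classifies the planar ring as antiaromatic.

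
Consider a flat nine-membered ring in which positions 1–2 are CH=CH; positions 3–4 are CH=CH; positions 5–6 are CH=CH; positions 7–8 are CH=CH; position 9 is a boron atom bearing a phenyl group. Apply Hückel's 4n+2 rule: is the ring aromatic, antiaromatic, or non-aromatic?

Antiaromatic

All ring atoms are sp² and supply a p orbital to the ring (the double-bond atoms are sp², each contributing one p electron; the boron has an empty p orbital); the conjugation is uninterrupted.
π-electron count: 4 × 2 = 8 from the double-bond units + 0 from the B(phenyl) atom = 8.
8 = 4(2); a planar, fully conjugated 4n system is antiaromatic.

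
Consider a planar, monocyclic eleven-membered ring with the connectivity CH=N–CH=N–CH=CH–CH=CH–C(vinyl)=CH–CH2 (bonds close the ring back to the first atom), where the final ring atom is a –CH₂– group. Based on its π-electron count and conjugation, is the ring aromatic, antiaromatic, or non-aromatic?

The CH2 carbon is saturated: the tetrahedral CH₂ carbon is sp³ and has no p orbital in the ring π system. Conjugation is not continuous around the ring.
A ring that is not fully conjugated cannot be aromatic or antiaromatic regardless of its π-electron count.

Non-aromatic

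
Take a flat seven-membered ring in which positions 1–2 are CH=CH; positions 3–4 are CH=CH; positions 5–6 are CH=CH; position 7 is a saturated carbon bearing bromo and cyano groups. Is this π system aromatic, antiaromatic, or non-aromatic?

Non-aromatic

The C(bromo)(cyano) position has four σ bonds — that saturated carbon is sp³ and has no p orbital in the ring π system — so the cyclic conjugation is interrupted.
Hückel's rule only applies to fully conjugated rings, so this one is simply non-aromatic.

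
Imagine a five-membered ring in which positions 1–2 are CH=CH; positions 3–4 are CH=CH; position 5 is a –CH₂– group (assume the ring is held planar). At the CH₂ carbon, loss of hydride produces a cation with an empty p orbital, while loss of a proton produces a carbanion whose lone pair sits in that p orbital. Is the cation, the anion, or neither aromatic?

In either ion the ring is fully conjugated: every atom, including the new sp² carbon, supplies a p orbital.
Cation: 2 × 2 + 0 = 4 π electrons → 4(1), antiaromatic.
Anion: 2 × 2 + 2 = 6 π electrons → 4(1)+2, aromatic.

The anion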